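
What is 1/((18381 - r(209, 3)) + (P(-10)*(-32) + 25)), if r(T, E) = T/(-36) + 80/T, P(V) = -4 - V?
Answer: 7524/137082937 ≈ 5.4886e-5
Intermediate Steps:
r(T, E) = 80/T - T/36 (r(T, E) = T*(-1/36) + 80/T = -T/36 + 80/T = 80/T - T/36)
1/((18381 - r(209, 3)) + (P(-10)*(-32) + 25)) = 1/((18381 - (80/209 - 1/36*209)) + ((-4 - 1*(-10))*(-32) + 25)) = 1/((18381 - (80*(1/209) - 209/36)) + ((-4 + 10)*(-32) + 25)) = 1/((18381 - (80/209 - 209/36)) + (6*(-32) + 25)) = 1/((18381 - 1*(-40801/7524)) + (-192 + 25)) = 1/((18381 + 40801/7524) - 167) = 1/(138339445/7524 - 167) = 1/(137082937/7524) = 7524/137082937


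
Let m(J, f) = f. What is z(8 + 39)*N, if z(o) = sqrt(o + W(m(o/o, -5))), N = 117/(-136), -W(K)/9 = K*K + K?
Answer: -117*I*sqrt(133)/136 ≈ -9.9214*I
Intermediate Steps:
W(K) = -9*K - 9*K**2 (W(K) = -9*(K*K + K) = -9*(K**2 + K) = -9*(K + K**2) = -9*K - 9*K**2)
N = -117/136 (N = 117*(-1/136) = -117/136 ≈ -0.86029)
z(o) = sqrt(-180 + o) (z(o) = sqrt(o - 9*(-5)*(1 - 5)) = sqrt(o - 9*(-5)*(-4)) = sqrt(o - 180) = sqrt(-180 + o))
z(8 + 39)*N = sqrt(-180 + (8 + 39))*(-117/136) = sqrt(-180 + 47)*(-117/136) = sqrt(-133)*(-117/136) = (I*sqrt(133))*(-117/136) = -117*I*sqrt(133)/136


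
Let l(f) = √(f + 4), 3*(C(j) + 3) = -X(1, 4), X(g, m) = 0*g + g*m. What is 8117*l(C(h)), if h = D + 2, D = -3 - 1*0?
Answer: 8117*I*√3/3 ≈ 4686.4*I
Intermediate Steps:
D = -3 (D = -3 + 0 = -3)
h = -1 (h = -3 + 2 = -1)
X(g, m) = g*m (X(g, m) = 0 + g*m = g*m)
C(j) = -13/3 (C(j) = -3 + (-4)/3 = -3 + (-1*4)/3 = -3 + (⅓)*(-4) = -3 - 4/3 = -13/3)
l(f) = √(4 + f)
8117*l(C(h)) = 8117*√(4 - 13/3) = 8117*√(-⅓) = 8117*(I*√3/3) = 8117*I*√3/3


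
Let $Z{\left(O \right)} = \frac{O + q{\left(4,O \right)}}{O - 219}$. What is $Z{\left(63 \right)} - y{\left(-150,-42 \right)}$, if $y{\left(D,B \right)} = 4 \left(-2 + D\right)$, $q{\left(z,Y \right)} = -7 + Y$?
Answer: $\frac{94729}{156} \approx 607.24$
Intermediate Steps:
$y{\left(D,B \right)} = -8 + 4 D$
$Z{\left(O \right)} = \frac{-7 + 2 O}{-219 + O}$ ($Z{\left(O \right)} = \frac{O + \left(-7 + O\right)}{O - 219} = \frac{-7 + 2 O}{-219 + O}$)
$Z{\left(63 \right)} - y{\left(-150,-42 \right)} = \frac{-7 + 2 \cdot 63}{-219 + 63} - \left(-8 + 4 \left(-150\right)\right) = \frac{-7 + 126}{-156} - \left(-8 - 600\right) = \left(- \frac{1}{156}\right) 119 - -608 = - \frac{119}{156} + 608 = \frac{94729}{156}$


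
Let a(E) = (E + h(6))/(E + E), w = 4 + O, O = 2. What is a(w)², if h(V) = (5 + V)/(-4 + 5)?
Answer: 289/144 ≈ 2.0069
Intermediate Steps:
w = 6 (w = 4 + 2 = 6)
h(V) = 5 + V (h(V) = (5 + V)/1 = (5 + V)*1 = 5 + V)
a(E) = (11 + E)/(2*E) (a(E) = (E + (5 + 6))/(E + E) = (E + 11)/((2*E)) = (11 + E)*(1/(2*E)) = (11 + E)/(2*E))
a(w)² = ((½)*(11 + 6)/6)² = ((½)*(⅙)*17)² = (17/12)² = 289/144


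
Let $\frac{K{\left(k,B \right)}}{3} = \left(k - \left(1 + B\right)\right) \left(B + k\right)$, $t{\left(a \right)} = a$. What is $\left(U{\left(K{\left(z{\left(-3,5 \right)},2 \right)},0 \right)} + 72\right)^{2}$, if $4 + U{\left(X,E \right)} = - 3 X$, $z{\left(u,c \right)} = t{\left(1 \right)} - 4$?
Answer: $196$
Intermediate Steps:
$z{\left(u,c \right)} = -3$ ($z{\left(u,c \right)} = 1 - 4 = -3$)
$K{\left(k,B \right)} = 3 \left(B + k\right) \left(-1 + k - B\right)$ ($K{\left(k,B \right)} = 3 \left(k - \left(1 + B\right)\right) \left(B + k\right) = 3 \left(-1 + k - B\right) \left(B + k\right) = 3 \left(B + k\right) \left(-1 + k - B\right)$)
$U{\left(X,E \right)} = -4 - 3 X$
$\left(U{\left(K{\left(z{\left(-3,5 \right)},2 \right)},0 \right)} + 72\right)^{2} = \left(\left(-4 - 3 \left(\left(-3\right) 2 - -9 - 3 \cdot 2^{2} + 3 \left(-3\right)^{2}\right)\right) + 72\right)^{2} = \left(\left(-4 - 3 \left(-6 + 9 - 12 + 3 \cdot 9\right)\right) + 72\right)^{2} = \left(\left(-4 - 3 \left(-6 + 9 - 12 + 27\right)\right) + 72\right)^{2} = \left(\left(-4 - 54\right) + 72\right)^{2} = \left(-58 + 72\right)^{2} = 14^{2} = 196$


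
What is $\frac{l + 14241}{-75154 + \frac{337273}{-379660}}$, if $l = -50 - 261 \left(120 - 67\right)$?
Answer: $- \frac{135918280}{28533304913} \approx -0.0047635$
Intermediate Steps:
$l = -13883$ ($l = -50 - 13833 = -13883$)
$\frac{l + 14241}{-75154 + \frac{337273}{-379660}} = \frac{-13883 + 14241}{-75154 + \frac{337273}{-379660}} = \frac{358}{-75154 + 337273 \left(- \frac{1}{379660}\right)} = \frac{358}{-75154 - \frac{337273}{379660}} = \frac{358}{- \frac{28533304913}{379660}} = 358 \left(- \frac{379660}{28533304913}\right) = - \frac{135918280}{28533304913}$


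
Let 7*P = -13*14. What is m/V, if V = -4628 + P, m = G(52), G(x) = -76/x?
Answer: 19/60502 ≈ 0.00031404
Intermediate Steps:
P = -26 (P = (-13*14)/7 = (⅐)*(-182) = -26)
m = -19/13 (m = -76/52 = -76*1/52 = -19/13 ≈ -1.4615)
V = -4654 (V = -4628 - 26 = -4654)
m/V = -19/13/(-4654) = -19/13*(-1/4654) = 19/60502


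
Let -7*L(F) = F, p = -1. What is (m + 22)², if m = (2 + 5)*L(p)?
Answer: 529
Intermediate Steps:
L(F) = -F/7
m = 1 (m = (2 + 5)*(-⅐*(-1)) = 7*(⅐) = 1)
(m + 22)² = (1 + 22)² = 23² = 529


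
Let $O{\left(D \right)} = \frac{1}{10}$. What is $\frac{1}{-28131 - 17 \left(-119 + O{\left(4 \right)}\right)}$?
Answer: $- \frac{10}{261097} \approx -3.83 \cdot 10^{-5}$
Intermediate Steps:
$O{\left(D \right)} = \frac{1}{10}$
$\frac{1}{-28131 - 17 \left(-119 + O{\left(4 \right)}\right)} = \frac{1}{-28131 - 17 \left(-119 + \frac{1}{10}\right)} = \frac{1}{-28131 - - \frac{20213}{10}} = \frac{1}{-28131 + \frac{20213}{10}} = \frac{1}{- \frac{261097}{10}} = - \frac{10}{261097}$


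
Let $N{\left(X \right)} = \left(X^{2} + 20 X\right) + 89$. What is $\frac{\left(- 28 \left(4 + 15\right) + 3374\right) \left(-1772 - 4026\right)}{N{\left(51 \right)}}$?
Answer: $- \frac{1176994}{265} \approx -4441.5$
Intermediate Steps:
$N{\left(X \right)} = 89 + X^{2} + 20 X$
$\frac{\left(- 28 \left(4 + 15\right) + 3374\right) \left(-1772 - 4026\right)}{N{\left(51 \right)}} = \frac{\left(- 28 \left(4 + 15\right) + 3374\right) \left(-1772 - 4026\right)}{89 + 51^{2} + 20 \cdot 51} = \frac{\left(\left(-28\right) 19 + 3374\right) \left(-5798\right)}{89 + 2601 + 1020} = \frac{\left(-532 + 3374\right) \left(-5798\right)}{3710} = 2842 \left(-5798\right) \frac{1}{3710} = \left(-16477916\right) \frac{1}{3710} = - \frac{1176994}{265}$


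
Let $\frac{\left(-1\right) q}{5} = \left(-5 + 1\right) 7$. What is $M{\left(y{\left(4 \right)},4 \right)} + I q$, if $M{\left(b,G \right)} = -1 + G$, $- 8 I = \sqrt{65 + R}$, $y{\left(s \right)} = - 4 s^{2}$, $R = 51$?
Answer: $3 - 35 \sqrt{29} \approx -185.48$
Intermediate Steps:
$I = - \frac{\sqrt{29}}{4}$ ($I = - \frac{\sqrt{65 + 51}}{8} = - \frac{\sqrt{116}}{8} = - \frac{2 \sqrt{29}}{8} = - \frac{\sqrt{29}}{4} \approx -1.3463$)
$q = 140$ ($q = - 5 \left(-5 + 1\right) 7 = - 5 \left(\left(-4\right) 7\right) = \left(-5\right) \left(-28\right) = 140$)
$M{\left(y{\left(4 \right)},4 \right)} + I q = \left(-1 + 4\right) + - \frac{\sqrt{29}}{4} \cdot 140 = 3 - 35 \sqrt{29}$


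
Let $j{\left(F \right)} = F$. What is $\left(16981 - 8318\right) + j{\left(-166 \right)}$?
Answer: $8497$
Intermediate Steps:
$\left(16981 - 8318\right) + j{\left(-166 \right)} = \left(16981 - 8318\right) - 166 = 8663 - 166 = 8497$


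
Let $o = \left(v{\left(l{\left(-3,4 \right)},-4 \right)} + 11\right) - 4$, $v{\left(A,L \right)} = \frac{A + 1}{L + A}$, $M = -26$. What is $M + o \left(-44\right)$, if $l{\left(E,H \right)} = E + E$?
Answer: $-356$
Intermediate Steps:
$l{\left(E,H \right)} = 2 E$
$v{\left(A,L \right)} = \frac{1 + A}{A + L}$
$o = \frac{15}{2}$ ($o = \left(\frac{1 + 2 \left(-3\right)}{2 \left(-3\right) - 4} + 11\right) - 4 = \left(\frac{1 - 6}{-6 - 4} + 11\right) - 4 = \left(\frac{1}{-10} \left(-5\right) + 11\right) - 4 = \left(\left(- \frac{1}{10}\right) \left(-5\right) + 11\right) - 4 = \left(\frac{1}{2} + 11\right) - 4 = \frac{23}{2} - 4 = \frac{15}{2} \approx 7.5$)
$M + o \left(-44\right) = -26 + \frac{15}{2} \left(-44\right) = -26 - 330 = -356$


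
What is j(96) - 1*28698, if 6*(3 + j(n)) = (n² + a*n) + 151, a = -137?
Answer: -175991/6 ≈ -29332.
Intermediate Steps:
j(n) = 133/6 - 137*n/6 + n²/6 (j(n) = -3 + ((n² - 137*n) + 151)/6 = -3 + (151 + n² - 137*n)/6 = -3 + (151/6 - 137*n/6 + n²/6) = 133/6 - 137*n/6 + n²/6)
j(96) - 1*28698 = (133/6 - 137/6*96 + (⅙)*96²) - 1*28698 = (133/6 - 2192 + (⅙)*9216) - 28698 = (133/6 - 2192 + 1536) - 28698 = -3803/6 - 28698 = -175991/6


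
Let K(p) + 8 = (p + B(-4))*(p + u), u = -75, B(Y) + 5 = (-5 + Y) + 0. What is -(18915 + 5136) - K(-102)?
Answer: -44575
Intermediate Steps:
B(Y) = -10 + Y (B(Y) = -5 + ((-5 + Y) + 0) = -5 + (-5 + Y) = -10 + Y)
K(p) = -8 + (-75 + p)*(-14 + p) (K(p) = -8 + (p + (-10 - 4))*(p - 75) = -8 + (p - 14)*(-75 + p) = -8 + (-14 + p)*(-75 + p) = -8 + (-75 + p)*(-14 + p))
-(18915 + 5136) - K(-102) = -(18915 + 5136) - (1042 + (-102)² - 89*(-102)) = -1*24051 - (1042 + 10404 + 9078) = -24051 - 1*20524 = -24051 - 20524 = -44575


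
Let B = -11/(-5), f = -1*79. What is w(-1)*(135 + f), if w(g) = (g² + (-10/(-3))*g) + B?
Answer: -112/15 ≈ -7.4667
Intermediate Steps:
f = -79
B = 11/5 (B = -11*(-⅕) = 11/5 ≈ 2.2000)
w(g) = 11/5 + g² + 10*g/3 (w(g) = (g² + (-10/(-3))*g) + 11/5 = (g² + (-10*(-⅓))*g) + 11/5 = (g² + 10*g/3) + 11/5 = 11/5 + g² + 10*g/3)
w(-1)*(135 + f) = (11/5 + (-1)² + (10/3)*(-1))*(135 - 79) = (11/5 + 1 - 10/3)*56 = -2/15*56 = -112/15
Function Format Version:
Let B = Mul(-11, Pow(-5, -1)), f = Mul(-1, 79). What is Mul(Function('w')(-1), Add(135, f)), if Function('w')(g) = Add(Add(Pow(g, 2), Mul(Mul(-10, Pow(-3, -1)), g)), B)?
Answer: Rational(-112, 15) ≈ -7.4667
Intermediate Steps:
f = -79
B = Rational(11, 5) (B = Mul(-11, Rational(-1, 5)) = Rational(11, 5) ≈ 2.2000)
Function('w')(g) = Add(Rational(11, 5), Pow(g, 2), Mul(Rational(10, 3), g)) (Function('w')(g) = Add(Add(Pow(g, 2), Mul(Mul(-10, Pow(-3, -1)), g)), Rational(11, 5)) = Add(Add(Pow(g, 2), Mul(Mul(-10, Rational(-1, 3)), g)), Rational(11, 5)) = Add(Add(Pow(g, 2), Mul(Rational(10, 3), g)), Rational(11, 5)) = Add(Rational(11, 5), Pow(g, 2), Mul(Rational(10, 3), g)))
Mul(Function('w')(-1), Add(135, f)) = Mul(Add(Rational(11, 5), Pow(-1, 2), Mul(Rational(10, 3), -1)), Add(135, -79)) = Mul(Add(Rational(11, 5), 1, Rational(-10, 3)), 56) = Mul(Rational(-2, 15), 56) = Rational(-112, 15)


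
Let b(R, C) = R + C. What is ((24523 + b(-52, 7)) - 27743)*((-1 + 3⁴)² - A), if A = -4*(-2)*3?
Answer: -20817640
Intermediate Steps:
A = 24 (A = 8*3 = 24)
b(R, C) = C + R
((24523 + b(-52, 7)) - 27743)*((-1 + 3⁴)² - A) = ((24523 + (7 - 52)) - 27743)*((-1 + 3⁴)² - 1*24) = ((24523 - 45) - 27743)*((-1 + 81)² - 24) = (24478 - 27743)*(80² - 24) = -3265*(6400 - 24) = -3265*6376 = -20817640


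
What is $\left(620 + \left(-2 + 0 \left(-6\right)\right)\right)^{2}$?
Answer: $381924$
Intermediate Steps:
$\left(620 + \left(-2 + 0 \left(-6\right)\right)\right)^{2} = \left(620 + \left(-2 + 0\right)\right)^{2} = \left(620 - 2\right)^{2} = 618^{2} = 381924$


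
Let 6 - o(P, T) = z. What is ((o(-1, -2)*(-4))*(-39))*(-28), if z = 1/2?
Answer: -24024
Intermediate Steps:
z = ½ ≈ 0.50000
o(P, T) = 11/2 (o(P, T) = 6 - 1*½ = 6 - ½ = 11/2)
((o(-1, -2)*(-4))*(-39))*(-28) = (((11/2)*(-4))*(-39))*(-28) = -22*(-39)*(-28) = 858*(-28) = -24024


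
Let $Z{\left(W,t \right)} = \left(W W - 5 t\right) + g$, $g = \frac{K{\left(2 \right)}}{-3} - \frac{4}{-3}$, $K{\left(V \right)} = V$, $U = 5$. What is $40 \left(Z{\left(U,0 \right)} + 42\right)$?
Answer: $\frac{8120}{3} \approx 2706.7$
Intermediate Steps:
$g = \frac{2}{3}$ ($g = \frac{2}{-3} - \frac{4}{-3} = 2 \left(- \frac{1}{3}\right) - - \frac{4}{3} = - \frac{2}{3} + \frac{4}{3} = \frac{2}{3} \approx 0.66667$)
$Z{\left(W,t \right)} = \frac{2}{3} + W^{2} - 5 t$ ($Z{\left(W,t \right)} = \left(W W - 5 t\right) + \frac{2}{3} = \left(W^{2} - 5 t\right) + \frac{2}{3} = \frac{2}{3} + W^{2} - 5 t$)
$40 \left(Z{\left(U,0 \right)} + 42\right) = 40 \left(\left(\frac{2}{3} + 5^{2} - 0\right) + 42\right) = 40 \left(\left(\frac{2}{3} + 25 + 0\right) + 42\right) = 40 \left(\frac{77}{3} + 42\right) = 40 \cdot \frac{203}{3} = \frac{8120}{3}$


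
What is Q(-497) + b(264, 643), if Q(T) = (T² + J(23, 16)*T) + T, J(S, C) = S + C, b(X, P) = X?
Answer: 227393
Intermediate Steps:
J(S, C) = C + S
Q(T) = T² + 40*T (Q(T) = (T² + (16 + 23)*T) + T = (T² + 39*T) + T = T² + 40*T)
Q(-497) + b(264, 643) = -497*(40 - 497) + 264 = -497*(-457) + 264 = 227129 + 264 = 227393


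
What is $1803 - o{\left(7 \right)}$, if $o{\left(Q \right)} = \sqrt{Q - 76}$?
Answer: $1803 - i \sqrt{69} \approx 1803.0 - 8.3066 i$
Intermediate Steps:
$o{\left(Q \right)} = \sqrt{-76 + Q}$
$1803 - o{\left(7 \right)} = 1803 - \sqrt{-76 + 7} = 1803 - \sqrt{-69} = 1803 - i \sqrt{69}$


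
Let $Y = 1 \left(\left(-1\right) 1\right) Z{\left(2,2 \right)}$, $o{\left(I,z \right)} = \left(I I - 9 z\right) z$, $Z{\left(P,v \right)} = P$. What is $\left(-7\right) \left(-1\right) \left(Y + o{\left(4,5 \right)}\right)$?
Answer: $-1029$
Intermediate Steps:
$o{\left(I,z \right)} = z \left(I^{2} - 9 z\right)$ ($o{\left(I,z \right)} = \left(I^{2} - 9 z\right) z = z \left(I^{2} - 9 z\right)$)
$Y = -2$ ($Y = 1 \left(\left(-1\right) 1\right) 2 = 1 \left(-1\right) 2 = \left(-1\right) 2 = -2$)
$\left(-7\right) \left(-1\right) \left(Y + o{\left(4,5 \right)}\right) = \left(-7\right) \left(-1\right) \left(-2 + 5 \left(4^{2} - 45\right)\right) = 7 \left(-2 + 5 \left(16 - 45\right)\right) = 7 \left(-2 + 5 \left(-29\right)\right) = 7 \left(-2 - 145\right) = 7 \left(-147\right) = -1029$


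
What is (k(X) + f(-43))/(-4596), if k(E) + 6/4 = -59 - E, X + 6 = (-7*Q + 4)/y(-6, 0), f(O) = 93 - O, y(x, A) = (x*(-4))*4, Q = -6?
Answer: -3889/220608 ≈ -0.017629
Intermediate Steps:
y(x, A) = -16*x (y(x, A) = -4*x*4 = -16*x)
X = -265/48 (X = -6 + (-7*(-6) + 4)/((-16*(-6))) = -6 + (42 + 4)/96 = -6 + 46*(1/96) = -6 + 23/48 = -265/48 ≈ -5.5208)
k(E) = -121/2 - E (k(E) = -3/2 + (-59 - E) = -121/2 - E)
(k(X) + f(-43))/(-4596) = ((-121/2 - 1*(-265/48)) + (93 - 1*(-43)))/(-4596) = ((-121/2 + 265/48) + (93 + 43))*(-1/4596) = (-2639/48 + 136)*(-1/4596) = (3889/48)*(-1/4596) = -3889/220608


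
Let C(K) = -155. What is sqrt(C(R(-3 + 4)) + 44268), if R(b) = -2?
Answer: sqrt(44113) ≈ 210.03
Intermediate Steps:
sqrt(C(R(-3 + 4)) + 44268) = sqrt(-155 + 44268) = sqrt(44113)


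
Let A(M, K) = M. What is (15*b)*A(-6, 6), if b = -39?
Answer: 3510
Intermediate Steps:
(15*b)*A(-6, 6) = (15*(-39))*(-6) = -585*(-6) = 3510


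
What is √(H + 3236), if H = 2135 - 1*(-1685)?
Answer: 84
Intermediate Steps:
H = 3820 (H = 2135 + 1685 = 3820)
√(H + 3236) = √(3820 + 3236) = √7056 = 84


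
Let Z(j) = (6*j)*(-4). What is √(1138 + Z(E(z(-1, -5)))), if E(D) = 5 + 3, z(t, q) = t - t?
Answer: √946 ≈ 30.757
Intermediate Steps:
z(t, q) = 0
E(D) = 8
Z(j) = -24*j
√(1138 + Z(E(z(-1, -5)))) = √(1138 - 24*8) = √(1138 - 192) = √946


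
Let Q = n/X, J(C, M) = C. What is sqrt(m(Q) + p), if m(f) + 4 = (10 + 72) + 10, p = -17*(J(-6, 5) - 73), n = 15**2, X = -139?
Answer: 3*sqrt(159) ≈ 37.829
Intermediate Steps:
n = 225
p = 1343 (p = -17*(-6 - 73) = -17*(-79) = 1343)
Q = -225/139 (Q = 225/(-139) = 225*(-1/139) = -225/139 ≈ -1.6187)
m(f) = 88 (m(f) = -4 + ((10 + 72) + 10) = -4 + (82 + 10) = -4 + 92 = 88)
sqrt(m(Q) + p) = sqrt(88 + 1343) = sqrt(1431) = 3*sqrt(159)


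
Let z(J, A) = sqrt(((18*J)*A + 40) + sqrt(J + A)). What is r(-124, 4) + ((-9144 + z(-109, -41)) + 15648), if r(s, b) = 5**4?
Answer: 7129 + sqrt(80482 + 5*I*sqrt(6)) ≈ 7412.7 + 0.021586*I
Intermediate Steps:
r(s, b) = 625
z(J, A) = sqrt(40 + sqrt(A + J) + 18*A*J) (z(J, A) = sqrt((18*A*J + 40) + sqrt(A + J)) = sqrt((40 + 18*A*J) + sqrt(A + J)) = sqrt(40 + sqrt(A + J) + 18*A*J))
r(-124, 4) + ((-9144 + z(-109, -41)) + 15648) = 625 + ((-9144 + sqrt(40 + sqrt(-41 - 109) + 18*(-41)*(-109))) + 15648) = 625 + ((-9144 + sqrt(40 + sqrt(-150) + 80442)) + 15648) = 625 + ((-9144 + sqrt(40 + 5*I*sqrt(6) + 80442)) + 15648) = 625 + ((-9144 + sqrt(80482 + 5*I*sqrt(6))) + 15648) = 625 + (6504 + sqrt(80482 + 5*I*sqrt(6))) = 7129 + sqrt(80482 + 5*I*sqrt(6))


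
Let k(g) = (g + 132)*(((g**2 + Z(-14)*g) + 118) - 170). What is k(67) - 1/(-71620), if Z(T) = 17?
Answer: 79471270881/71620 ≈ 1.1096e+6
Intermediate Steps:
k(g) = (132 + g)*(-52 + g**2 + 17*g) (k(g) = (g + 132)*(((g**2 + 17*g) + 118) - 170) = (132 + g)*((118 + g**2 + 17*g) - 170) = (132 + g)*(-52 + g**2 + 17*g))
k(67) - 1/(-71620) = (-6864 + 67**3 + 149*67**2 + 2192*67) - 1/(-71620) = (-6864 + 300763 + 149*4489 + 146864) - 1*(-1/71620) = (-6864 + 300763 + 668861 + 146864) + 1/71620 = 1109624 + 1/71620 = 79471270881/71620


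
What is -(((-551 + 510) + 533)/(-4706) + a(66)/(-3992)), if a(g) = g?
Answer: 568665/4696588 ≈ 0.12108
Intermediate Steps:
-(((-551 + 510) + 533)/(-4706) + a(66)/(-3992)) = -(((-551 + 510) + 533)/(-4706) + 66/(-3992)) = -((-41 + 533)*(-1/4706) + 66*(-1/3992)) = -(492*(-1/4706) - 33/1996) = -(-246/2353 - 33/1996) = -1*(-568665/4696588) = 568665/4696588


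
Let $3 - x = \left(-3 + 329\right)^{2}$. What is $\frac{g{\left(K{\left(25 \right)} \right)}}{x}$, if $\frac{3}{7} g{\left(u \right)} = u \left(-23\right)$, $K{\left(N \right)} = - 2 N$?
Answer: $- \frac{8050}{318819} \approx -0.025249$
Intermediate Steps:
$g{\left(u \right)} = - \frac{161 u}{3}$ ($g{\left(u \right)} = \frac{7 u \left(-23\right)}{3} = \frac{7 \left(- 23 u\right)}{3} = - \frac{161 u}{3}$)
$x = -106273$ ($x = 3 - \left(-3 + 329\right)^{2} = 3 - 326^{2} = 3 - 106276 = -106273$)
$\frac{g{\left(K{\left(25 \right)} \right)}}{x} = \frac{\left(- \frac{161}{3}\right) \left(\left(-2\right) 25\right)}{-106273} = \left(- \frac{161}{3}\right) \left(-50\right) \left(- \frac{1}{106273}\right) = \frac{8050}{3} \left(- \frac{1}{106273}\right) = - \frac{8050}{318819}$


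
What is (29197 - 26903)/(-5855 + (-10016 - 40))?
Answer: -2294/15911 ≈ -0.14418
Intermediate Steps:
(29197 - 26903)/(-5855 + (-10016 - 40)) = 2294/(-5855 - 10056) = 2294/(-15911) = 2294*(-1/15911) = -2294/15911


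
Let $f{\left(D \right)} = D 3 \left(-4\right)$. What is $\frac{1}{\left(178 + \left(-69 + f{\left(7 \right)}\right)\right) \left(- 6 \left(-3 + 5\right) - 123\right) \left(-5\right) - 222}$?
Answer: $\frac{1}{16653} \approx 6.0049 \cdot 10^{-5}$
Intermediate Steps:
$f{\left(D \right)} = - 12 D$ ($f{\left(D \right)} = 3 D \left(-4\right) = - 12 D$)
$\frac{1}{\left(178 + \left(-69 + f{\left(7 \right)}\right)\right) \left(- 6 \left(-3 + 5\right) - 123\right) \left(-5\right) - 222} = \frac{1}{\left(178 - 153\right) \left(- 6 \left(-3 + 5\right) - 123\right) \left(-5\right) - 222} = \frac{1}{\left(178 - 153\right) \left(\left(-6\right) 2 - 123\right) \left(-5\right) - 222} = \frac{1}{\left(178 - 153\right) \left(-12 - 123\right) \left(-5\right) - 222} = \frac{1}{25 \left(-135\right) \left(-5\right) - 222} = \frac{1}{\left(-3375\right) \left(-5\right) - 222} = \frac{1}{16875 - 222} = \frac{1}{16653}$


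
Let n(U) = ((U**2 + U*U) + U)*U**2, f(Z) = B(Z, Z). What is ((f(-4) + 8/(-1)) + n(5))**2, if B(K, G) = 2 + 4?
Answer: 1885129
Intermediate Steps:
B(K, G) = 6
f(Z) = 6
n(U) = U**2*(U + 2*U**2) (n(U) = ((U**2 + U**2) + U)*U**2 = (2*U**2 + U)*U**2 = (U + 2*U**2)*U**2 = U**2*(U + 2*U**2))
((f(-4) + 8/(-1)) + n(5))**2 = ((6 + 8/(-1)) + 5**3*(1 + 2*5))**2 = ((6 + 8*(-1)) + 125*(1 + 10))**2 = ((6 - 8) + 125*11)**2 = (-2 + 1375)**2 = 1373**2 = 1885129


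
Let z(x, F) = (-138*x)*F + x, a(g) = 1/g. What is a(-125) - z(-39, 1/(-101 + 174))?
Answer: -316948/9125 ≈ -34.734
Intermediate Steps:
z(x, F) = x - 138*F*x (z(x, F) = -138*F*x + x = x - 138*F*x)
a(-125) - z(-39, 1/(-101 + 174)) = 1/(-125) - (-39)*(1 - 138/(-101 + 174)) = -1/125 - (-39)*(1 - 138/73) = -1/125 - (-39)*(-65)/73 = -1/125 - 1*2535/73 = -1/125 - 2535/73 = -316948/9125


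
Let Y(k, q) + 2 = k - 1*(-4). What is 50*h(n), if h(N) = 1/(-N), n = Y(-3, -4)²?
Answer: -50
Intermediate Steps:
Y(k, q) = 2 + k (Y(k, q) = -2 + (k - 1*(-4)) = -2 + (k + 4) = -2 + (4 + k) = 2 + k)
n = 1 (n = (2 - 3)² = (-1)² = 1)
h(N) = -1/N
50*h(n) = 50*(-1/1) = 50*(-1*1) = 50*(-1) = -50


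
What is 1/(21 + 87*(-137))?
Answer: -1/11898 ≈ -8.4048e-5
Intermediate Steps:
1/(21 + 87*(-137)) = 1/(21 - 11919) = 1/(-11898) = -1/11898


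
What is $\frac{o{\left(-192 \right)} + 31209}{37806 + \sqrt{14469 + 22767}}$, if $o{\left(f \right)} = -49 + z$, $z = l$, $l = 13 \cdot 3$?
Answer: $\frac{196584899}{238209400} - \frac{31199 \sqrt{9309}}{714628200} \approx 0.82105$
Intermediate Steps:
$l = 39$
$z = 39$
$o{\left(f \right)} = -10$ ($o{\left(f \right)} = -49 + 39 = -10$)
$\frac{o{\left(-192 \right)} + 31209}{37806 + \sqrt{14469 + 22767}} = \frac{-10 + 31209}{37806 + \sqrt{14469 + 22767}} = \frac{31199}{37806 + \sqrt{37236}} = \frac{31199}{37806 + 2 \sqrt{9309}}$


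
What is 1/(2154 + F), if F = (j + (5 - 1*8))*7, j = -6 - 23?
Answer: 1/1930 ≈ 0.00051813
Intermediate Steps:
j = -29
F = -224 (F = (-29 + (5 - 1*8))*7 = (-29 + (5 - 8))*7 = (-29 - 3)*7 = -32*7 = -224)
1/(2154 + F) = 1/(2154 - 224) = 1/1930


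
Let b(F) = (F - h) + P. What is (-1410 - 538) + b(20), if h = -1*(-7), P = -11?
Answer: -1946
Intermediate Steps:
h = 7
b(F) = -18 + F (b(F) = (F - 1*7) - 11 = (F - 7) - 11 = (-7 + F) - 11 = -18 + F)
(-1410 - 538) + b(20) = (-1410 - 538) + (-18 + 20) = -1948 + 2 = -1946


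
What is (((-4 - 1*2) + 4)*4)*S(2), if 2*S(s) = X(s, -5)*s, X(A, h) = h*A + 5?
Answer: 40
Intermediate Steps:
X(A, h) = 5 + A*h (X(A, h) = A*h + 5 = 5 + A*h)
S(s) = s*(5 - 5*s)/2 (S(s) = ((5 + s*(-5))*s)/2 = ((5 - 5*s)*s)/2 = (s*(5 - 5*s))/2 = s*(5 - 5*s)/2)
(((-4 - 1*2) + 4)*4)*S(2) = (((-4 - 1*2) + 4)*4)*((5/2)*2*(1 - 1*2)) = (((-4 - 2) + 4)*4)*((5/2)*2*(1 - 2)) = ((-6 + 4)*4)*((5/2)*2*(-1)) = -2*4*(-5) = -8*(-5) = 40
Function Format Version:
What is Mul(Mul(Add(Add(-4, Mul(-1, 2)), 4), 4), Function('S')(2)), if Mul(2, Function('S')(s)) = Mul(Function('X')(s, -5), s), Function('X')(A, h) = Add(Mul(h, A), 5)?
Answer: 40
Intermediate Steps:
Function('X')(A, h) = Add(5, Mul(A, h)) (Function('X')(A, h) = Add(Mul(A, h), 5) = Add(5, Mul(A, h)))
Function('S')(s) = Mul(Rational(1, 2), s, Add(5, Mul(-5, s))) (Function('S')(s) = Mul(Rational(1, 2), Mul(Add(5, Mul(s, -5)), s)) = Mul(Rational(1, 2), Mul(Add(5, Mul(-5, s)), s)) = Mul(Rational(1, 2), Mul(s, Add(5, Mul(-5, s)))) = Mul(Rational(1, 2), s, Add(5, Mul(-5, s))))
Mul(Mul(Add(Add(-4, Mul(-1, 2)), 4), 4), Function('S')(2)) = Mul(Mul(Add(Add(-4, Mul(-1, 2)), 4), 4), Mul(Rational(5, 2), 2, Add(1, Mul(-1, 2)))) = Mul(Mul(Add(Add(-4, -2), 4), 4), Mul(Rational(5, 2), 2, Add(1, -2))) = Mul(Mul(Add(-6, 4), 4), Mul(Rational(5, 2), 2, -1)) = Mul(Mul(-2, 4), -5) = Mul(-8, -5) = 40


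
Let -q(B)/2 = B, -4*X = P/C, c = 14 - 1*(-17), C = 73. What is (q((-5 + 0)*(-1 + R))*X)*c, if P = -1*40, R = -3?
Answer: -12400/73 ≈ -169.86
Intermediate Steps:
P = -40
c = 31 (c = 14 + 17 = 31)
X = 10/73 (X = -(-10)/73 = -1/4*(-40/73) = 10/73 ≈ 0.13699)
q(B) = -2*B
(q((-5 + 0)*(-1 + R))*X)*c = (-2*(-5 + 0)*(-1 - 3)*(10/73))*31 = (-(-10)*(-4)*(10/73))*31 = (-2*20*(10/73))*31 = -40*10/73*31 = -400/73*31 = -12400/73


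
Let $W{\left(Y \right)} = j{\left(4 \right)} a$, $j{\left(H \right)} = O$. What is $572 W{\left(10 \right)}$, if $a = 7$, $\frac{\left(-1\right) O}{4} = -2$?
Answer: $32032$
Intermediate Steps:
$O = 8$ ($O = \left(-4\right) \left(-2\right) = 8$)
$j{\left(H \right)} = 8$
$W{\left(Y \right)} = 56$ ($W{\left(Y \right)} = 8 \cdot 7 = 56$)
$572 W{\left(10 \right)} = 572 \cdot 56 = 32032$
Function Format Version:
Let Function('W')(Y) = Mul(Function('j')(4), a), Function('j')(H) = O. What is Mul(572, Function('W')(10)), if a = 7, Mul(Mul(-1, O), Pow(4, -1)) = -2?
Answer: 32032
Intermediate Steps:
O = 8 (O = Mul(-4, -2) = 8)
Function('j')(H) = 8
Function('W')(Y) = 56 (Function('W')(Y) = Mul(8, 7) = 56)
Mul(572, Function('W')(10)) = Mul(572, 56) = 32032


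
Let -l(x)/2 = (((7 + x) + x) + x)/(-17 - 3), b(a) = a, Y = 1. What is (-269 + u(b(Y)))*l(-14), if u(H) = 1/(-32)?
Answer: 60263/64 ≈ 941.61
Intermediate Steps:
l(x) = 7/10 + 3*x/10 (l(x) = -2*(((7 + x) + x) + x)/(-17 - 3) = -2*((7 + 2*x) + x)/(-20) = -2*(7 + 3*x)*(-1)/20 = -2*(-7/20 - 3*x/20) = 7/10 + 3*x/10)
u(H) = -1/32
(-269 + u(b(Y)))*l(-14) = (-269 - 1/32)*(7/10 + (3/10)*(-14)) = -8609*(7/10 - 21/5)/32 = -8609/32*(-7/2) = 60263/64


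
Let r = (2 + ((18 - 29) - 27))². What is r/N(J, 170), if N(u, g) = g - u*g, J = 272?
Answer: -648/23035 ≈ -0.028131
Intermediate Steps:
N(u, g) = g - g*u
r = 1296 (r = (2 + (-11 - 27))² = (2 - 38)² = (-36)² = 1296)
r/N(J, 170) = 1296/((170*(1 - 1*272))) = 1296/((170*(1 - 272))) = 1296/((170*(-271))) = 1296/(-46070) = 1296*(-1/46070) = -648/23035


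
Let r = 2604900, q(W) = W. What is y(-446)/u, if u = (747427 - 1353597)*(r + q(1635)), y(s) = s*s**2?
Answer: 44358268/790001660475 ≈ 5.6150e-5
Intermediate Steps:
y(s) = s**3
u = -1580003320950 (u = (747427 - 1353597)*(2604900 + 1635) = -606170*2606535 = -1580003320950)
y(-446)/u = (-446)**3/(-1580003320950) = -88716536*(-1/1580003320950) = 44358268/790001660475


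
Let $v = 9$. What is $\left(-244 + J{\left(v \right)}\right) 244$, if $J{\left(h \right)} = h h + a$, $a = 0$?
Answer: $-39772$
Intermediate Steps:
$J{\left(h \right)} = h^{2}$ ($J{\left(h \right)} = h h + 0 = h^{2} + 0 = h^{2}$)
$\left(-244 + J{\left(v \right)}\right) 244 = \left(-244 + 9^{2}\right) 244 = \left(-244 + 81\right) 244 = \left(-163\right) 244 = -39772$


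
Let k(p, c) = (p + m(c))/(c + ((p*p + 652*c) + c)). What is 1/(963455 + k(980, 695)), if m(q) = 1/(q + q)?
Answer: 1966752700/1894877723940701 ≈ 1.0379e-6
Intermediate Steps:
m(q) = 1/(2*q)
k(p, c) = (p + 1/(2*c))/(p² + 654*c) (k(p, c) = (p + 1/(2*c))/(c + ((p*p + 652*c) + c)) = (p + 1/(2*c))/(c + ((p² + 652*c) + c)) = (p + 1/(2*c))/(c + (p² + 653*c)) = (p + 1/(2*c))/(p² + 654*c))
1/(963455 + k(980, 695)) = 1/(963455 + (½ + 695*980)/(695*(980² + 654*695))) = 1/(963455 + (½ + 681100)/(695*(960400 + 454530))) = 1/(963455 + (1/695)*(1362201/2)/1414930) = 1/(963455 + (1/695)*(1/1414930)*(1362201/2)) = 1/(963455 + 1362201/1966752700) = 1/(1894877723940701/1966752700) = 1966752700/1894877723940701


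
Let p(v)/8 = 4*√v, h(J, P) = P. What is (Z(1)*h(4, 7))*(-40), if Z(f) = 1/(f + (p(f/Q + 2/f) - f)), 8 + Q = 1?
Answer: -35*√91/52 ≈ -6.4207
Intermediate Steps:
Q = -7 (Q = -8 + 1 = -7)
p(v) = 32*√v (p(v) = 8*(4*√v) = 32*√v)
Z(f) = 1/(32*√(2/f - f/7)) (Z(f) = 1/(f + (32*√(f/(-7) + 2/f) - f)) = 1/(f + (32*√(f*(-⅐) + 2/f) - f)) = 1/(f + (32*√(-f/7 + 2/f) - f)) = 1/(f + (32*√(2/f - f/7) - f)) = 1/(f + (-f + 32*√(2/f - f/7))) = 1/(32*√(2/f - f/7)))
(Z(1)*h(4, 7))*(-40) = ((√7/(32*√(-1*1 + 14/1)))*7)*(-40) = ((√7/(32*√(-1 + 14*1)))*7)*(-40) = ((√7/(32*√(-1 + 14)))*7)*(-40) = ((√7/(32*√13))*7)*(-40) = ((√7*(√13/13)/32)*7)*(-40) = ((√91/416)*7)*(-40) = (7*√91/416)*(-40) = -35*√91/52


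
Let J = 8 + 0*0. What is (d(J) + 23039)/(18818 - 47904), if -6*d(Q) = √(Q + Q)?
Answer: -69115/87258 ≈ -0.79208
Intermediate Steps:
J = 8 (J = 8 + 0 = 8)
d(Q) = -√2*√Q/6 (d(Q) = -√(Q + Q)/6 = -√2*√Q/6)
(d(J) + 23039)/(18818 - 47904) = (-√2*√8/6 + 23039)/(18818 - 47904) = (-√2*2*√2/6 + 23039)/(-29086) = (-⅔ + 23039)*(-1/29086) = (69115/3)*(-1/29086) = -69115/87258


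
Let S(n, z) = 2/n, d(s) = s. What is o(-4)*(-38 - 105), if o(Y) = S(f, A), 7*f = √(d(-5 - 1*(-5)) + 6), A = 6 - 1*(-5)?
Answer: -1001*√6/3 ≈ -817.31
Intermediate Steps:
A = 11 (A = 6 + 5 = 11)
f = √6/7 (f = √((-5 - 1*(-5)) + 6)/7 = √((-5 + 5) + 6)/7 = √(0 + 6)/7 = √6/7 ≈ 0.34993)
o(Y) = 7*√6/3 (o(Y) = 2/((√6/7)) = 2*(7*√6/6) = 7*√6/3)
o(-4)*(-38 - 105) = (7*√6/3)*(-38 - 105) = (7*√6/3)*(-143) = -1001*√6/3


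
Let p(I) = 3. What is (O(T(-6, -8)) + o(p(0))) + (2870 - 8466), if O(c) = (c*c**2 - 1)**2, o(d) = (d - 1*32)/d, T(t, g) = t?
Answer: 124450/3 ≈ 41483.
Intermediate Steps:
o(d) = (-32 + d)/d (o(d) = (d - 32)/d = (-32 + d)/d)
O(c) = (-1 + c**3)**2 (O(c) = (c**3 - 1)**2 = (-1 + c**3)**2)
(O(T(-6, -8)) + o(p(0))) + (2870 - 8466) = ((-1 + (-6)**3)**2 + (-32 + 3)/3) + (2870 - 8466) = ((-1 - 216)**2 + (1/3)*(-29)) - 5596 = ((-217)**2 - 29/3) - 5596 = (47089 - 29/3) - 5596 = 141238/3 - 5596 = 124450/3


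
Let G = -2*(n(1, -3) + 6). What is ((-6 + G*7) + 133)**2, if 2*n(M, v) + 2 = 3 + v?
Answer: 3249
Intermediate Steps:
n(M, v) = 1/2 + v/2 (n(M, v) = -1 + (3 + v)/2 = -1 + (3/2 + v/2) = 1/2 + v/2)
G = -10 (G = -2*((1/2 + (1/2)*(-3)) + 6) = -2*((1/2 - 3/2) + 6) = -2*(-1 + 6) = -2*5 = -10)
((-6 + G*7) + 133)**2 = ((-6 - 10*7) + 133)**2 = ((-6 - 70) + 133)**2 = (-76 + 133)**2 = 57**2 = 3249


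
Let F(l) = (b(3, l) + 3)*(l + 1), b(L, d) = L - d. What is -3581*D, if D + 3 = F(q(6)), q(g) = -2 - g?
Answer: 361681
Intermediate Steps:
F(l) = (1 + l)*(6 - l) (F(l) = ((3 - l) + 3)*(l + 1) = (6 - l)*(1 + l) = (1 + l)*(6 - l))
D = -101 (D = -3 + (6 - (-2 - 1*6)² + 5*(-2 - 1*6)) = -3 + (6 - (-2 - 6)² + 5*(-2 - 6)) = -3 + (6 - 1*(-8)² + 5*(-8)) = -3 + (6 - 1*64 - 40) = -3 + (6 - 64 - 40) = -3 - 98 = -101)
-3581*D = -3581*(-101) = 361681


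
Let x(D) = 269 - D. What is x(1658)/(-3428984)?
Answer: 1389/3428984 ≈ 0.00040508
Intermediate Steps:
x(1658)/(-3428984) = (269 - 1*1658)/(-3428984) = (269 - 1658)*(-1/3428984) = -1389*(-1/3428984) = 1389/3428984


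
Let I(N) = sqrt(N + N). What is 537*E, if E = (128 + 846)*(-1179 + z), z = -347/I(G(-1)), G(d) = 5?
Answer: -616661802 - 90747093*sqrt(10)/5 ≈ -6.7406e+8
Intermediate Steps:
I(N) = sqrt(2)*sqrt(N) (I(N) = sqrt(2*N) = sqrt(2)*sqrt(N))
z = -347*sqrt(10)/10 ≈ -109.73
E = -1148346 - 168989*sqrt(10)/5 (E = (128 + 846)*(-1179 - 347*sqrt(10)/10) = 974*(-1179 - 347*sqrt(10)/10) = -1148346 - 168989*sqrt(10)/5 ≈ -1.2552e+6)
537*E = 537*(-1148346 - 168989*sqrt(10)/5) = -616661802 - 90747093*sqrt(10)/5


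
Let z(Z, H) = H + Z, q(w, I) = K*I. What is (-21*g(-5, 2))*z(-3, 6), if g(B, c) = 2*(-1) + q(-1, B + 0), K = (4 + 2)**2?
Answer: 11466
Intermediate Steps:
K = 36 (K = 6**2 = 36)
q(w, I) = 36*I
g(B, c) = -2 + 36*B (g(B, c) = 2*(-1) + 36*(B + 0) = -2 + 36*B)
(-21*g(-5, 2))*z(-3, 6) = (-21*(-2 + 36*(-5)))*(6 - 3) = -21*(-2 - 180)*3 = -21*(-182)*3 = 3822*3 = 11466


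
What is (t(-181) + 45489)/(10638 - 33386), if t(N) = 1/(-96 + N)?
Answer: -3150113/1575299 ≈ -1.9997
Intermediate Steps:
(t(-181) + 45489)/(10638 - 33386) = (1/(-96 - 181) + 45489)/(10638 - 33386) = (1/(-277) + 45489)/(-22748) = (-1/277 + 45489)*(-1/22748) = (12600452/277)*(-1/22748) = -3150113/1575299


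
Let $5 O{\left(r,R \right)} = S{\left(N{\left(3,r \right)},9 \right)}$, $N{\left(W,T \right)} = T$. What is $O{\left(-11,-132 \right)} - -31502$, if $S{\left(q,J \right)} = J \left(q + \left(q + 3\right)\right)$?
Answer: $\frac{157339}{5} \approx 31468.0$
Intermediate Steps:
$S{\left(q,J \right)} = J \left(3 + 2 q\right)$ ($S{\left(q,J \right)} = J \left(q + \left(3 + q\right)\right) = J \left(3 + 2 q\right)$)
$O{\left(r,R \right)} = \frac{27}{5} + \frac{18 r}{5}$ ($O{\left(r,R \right)} = \frac{9 \left(3 + 2 r\right)}{5} = \frac{27 + 18 r}{5} = \frac{27}{5} + \frac{18 r}{5}$)
$O{\left(-11,-132 \right)} - -31502 = \left(\frac{27}{5} + \frac{18}{5} \left(-11\right)\right) - -31502 = \left(\frac{27}{5} - \frac{198}{5}\right) + 31502 = - \frac{171}{5} + 31502 = \frac{157339}{5}$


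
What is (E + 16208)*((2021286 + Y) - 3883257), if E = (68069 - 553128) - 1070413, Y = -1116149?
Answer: 4584112903680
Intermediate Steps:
E = -1555472 (E = -485059 - 1070413 = -1555472)
(E + 16208)*((2021286 + Y) - 3883257) = (-1555472 + 16208)*((2021286 - 1116149) - 3883257) = -1539264*(905137 - 3883257) = -1539264*(-2978120) = 4584112903680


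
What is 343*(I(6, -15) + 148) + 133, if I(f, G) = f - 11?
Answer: 49182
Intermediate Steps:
I(f, G) = -11 + f
343*(I(6, -15) + 148) + 133 = 343*((-11 + 6) + 148) + 133 = 343*(-5 + 148) + 133 = 343*143 + 133 = 49049 + 133 = 49182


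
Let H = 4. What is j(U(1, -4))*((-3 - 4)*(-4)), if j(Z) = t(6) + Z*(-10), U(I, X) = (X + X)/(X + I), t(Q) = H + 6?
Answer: -1400/3 ≈ -466.67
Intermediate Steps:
t(Q) = 10 (t(Q) = 4 + 6 = 10)
U(I, X) = 2*X/(I + X) (U(I, X) = (2*X)/(I + X) = 2*X/(I + X))
j(Z) = 10 - 10*Z (j(Z) = 10 + Z*(-10) = 10 - 10*Z)
j(U(1, -4))*((-3 - 4)*(-4)) = (10 - 20*(-4)/(1 - 4))*((-3 - 4)*(-4)) = (10 - 20*(-4)/(-3))*(-7*(-4)) = (10 - 20*(-4)*(-1)/3)*28 = (10 - 10*8/3)*28 = (10 - 80/3)*28 = -50/3*28 = -1400/3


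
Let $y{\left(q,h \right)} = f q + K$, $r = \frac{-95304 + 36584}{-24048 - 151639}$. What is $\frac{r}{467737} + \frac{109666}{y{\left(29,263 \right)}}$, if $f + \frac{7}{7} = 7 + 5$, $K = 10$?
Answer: $\frac{9011837600762334}{27035677094951} \approx 333.33$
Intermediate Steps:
$f = 11$ ($f = -1 + \left(7 + 5\right) = -1 + 12 = 11$)
$r = \frac{58720}{175687}$ ($r = - \frac{58720}{-175687} = \left(-58720\right) \left(- \frac{1}{175687}\right) = \frac{58720}{175687} \approx 0.33423$)
$y{\left(q,h \right)} = 10 + 11 q$ ($y{\left(q,h \right)} = 11 q + 10 = 10 + 11 q$)
$\frac{r}{467737} + \frac{109666}{y{\left(29,263 \right)}} = \frac{58720}{175687 \cdot 467737} + \frac{109666}{10 + 11 \cdot 29} = \frac{58720}{175687} \cdot \frac{1}{467737} + \frac{109666}{10 + 319} = \frac{58720}{82175310319} + \frac{109666}{329} = \frac{9011837600762334}{27035677094951}$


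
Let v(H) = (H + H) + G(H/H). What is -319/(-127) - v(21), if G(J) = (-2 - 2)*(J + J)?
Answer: -3999/127 ≈ -31.488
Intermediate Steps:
G(J) = -8*J
v(H) = -8 + 2*H (v(H) = (H + H) - 8*H/H = 2*H - 8*1 = 2*H - 8 = -8 + 2*H)
-319/(-127) - v(21) = -319/(-127) - (-8 + 2*21) = -319*(-1/127) - (-8 + 42) = 319/127 - 1*34 = 319/127 - 34 = -3999/127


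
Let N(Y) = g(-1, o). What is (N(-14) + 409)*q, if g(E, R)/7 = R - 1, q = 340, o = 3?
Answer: 143820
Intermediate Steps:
g(E, R) = -7 + 7*R (g(E, R) = 7*(R - 1) = 7*(-1 + R) = -7 + 7*R)
N(Y) = 14 (N(Y) = -7 + 7*3 = -7 + 21 = 14)
(N(-14) + 409)*q = (14 + 409)*340 = 423*340 = 143820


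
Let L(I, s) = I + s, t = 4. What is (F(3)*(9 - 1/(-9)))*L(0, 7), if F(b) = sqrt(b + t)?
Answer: 574*sqrt(7)/9 ≈ 168.74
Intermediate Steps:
F(b) = sqrt(4 + b) (F(b) = sqrt(b + 4) = sqrt(4 + b))
(F(3)*(9 - 1/(-9)))*L(0, 7) = (sqrt(4 + 3)*(9 - 1/(-9)))*(0 + 7) = (sqrt(7)*(9 - 1*(-1/9)))*7 = (sqrt(7)*(9 + 1/9))*7 = (sqrt(7)*(82/9))*7 = (82*sqrt(7)/9)*7 = 574*sqrt(7)/9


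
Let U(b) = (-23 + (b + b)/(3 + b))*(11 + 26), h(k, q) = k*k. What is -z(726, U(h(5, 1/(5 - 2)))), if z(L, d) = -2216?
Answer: 2216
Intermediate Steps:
h(k, q) = k²
U(b) = -851 + 74*b/(3 + b) (U(b) = (-23 + (2*b)/(3 + b))*37 = (-23 + 2*b/(3 + b))*37 = -851 + 74*b/(3 + b))
-z(726, U(h(5, 1/(5 - 2)))) = -1*(-2216) = 2216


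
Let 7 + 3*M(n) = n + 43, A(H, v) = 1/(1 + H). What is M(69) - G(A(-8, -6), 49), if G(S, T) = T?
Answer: -14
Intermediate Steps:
M(n) = 12 + n/3 (M(n) = -7/3 + (n + 43)/3 = -7/3 + (43 + n)/3 = -7/3 + (43/3 + n/3) = 12 + n/3)
M(69) - G(A(-8, -6), 49) = (12 + (⅓)*69) - 1*49 = (12 + 23) - 49 = 35 - 49 = -14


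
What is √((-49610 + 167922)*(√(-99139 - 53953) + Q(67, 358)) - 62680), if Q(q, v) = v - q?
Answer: 4*√(2147882 + 14789*I*√38273) ≈ 6783.1 + 3412.3*I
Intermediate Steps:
√((-49610 + 167922)*(√(-99139 - 53953) + Q(67, 358)) - 62680) = √((-49610 + 167922)*(√(-99139 - 53953) + (358 - 1*67)) - 62680) = √(118312*(√(-153092) + (358 - 67)) - 62680) = √(118312*(2*I*√38273 + 291) - 62680) = √(118312*(291 + 2*I*√38273) - 62680) = √((34428792 + 236624*I*√38273) - 62680) = √(34366112 + 236624*I*√38273)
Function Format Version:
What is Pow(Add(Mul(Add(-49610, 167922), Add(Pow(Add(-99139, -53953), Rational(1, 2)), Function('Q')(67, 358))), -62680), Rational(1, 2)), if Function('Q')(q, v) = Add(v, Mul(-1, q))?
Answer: Mul(4, Pow(Add(2147882, Mul(14789, I, Pow(38273, Rational(1, 2)))), Rational(1, 2))) ≈ Add(6783.1, Mul(3412.3, I))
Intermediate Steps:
Pow(Add(Mul(Add(-49610, 167922), Add(Pow(Add(-99139, -53953), Rational(1, 2)), Function('Q')(67, 358))), -62680), Rational(1, 2)) = Pow(Add(Mul(Add(-49610, 167922), Add(Pow(Add(-99139, -53953), Rational(1, 2)), Add(358, Mul(-1, 67)))), -62680), Rational(1, 2)) = Pow(Add(Mul(118312, Add(Pow(-153092, Rational(1, 2)), Add(358, -67))), -62680), Rational(1, 2)) = Pow(Add(Mul(118312, Add(Mul(2, I, Pow(38273, Rational(1, 2))), 291)), -62680), Rational(1, 2)) = Pow(Add(Mul(118312, Add(291, Mul(2, I, Pow(38273, Rational(1, 2))))), -62680), Rational(1, 2)) = Pow(Add(Add(34428792, Mul(236624, I, Pow(38273, Rational(1, 2)))), -62680), Rational(1, 2)) = Pow(Add(34366112, Mul(236624, I, Pow(38273, Rational(1, 2)))), Rational(1, 2))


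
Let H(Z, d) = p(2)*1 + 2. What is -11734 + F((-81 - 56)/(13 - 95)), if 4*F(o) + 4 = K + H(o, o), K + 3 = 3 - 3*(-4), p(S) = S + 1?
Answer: -46923/4 ≈ -11731.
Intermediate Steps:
p(S) = 1 + S
K = 12 (K = -3 + (3 - 3*(-4)) = -3 + (3 + 12) = -3 + 15 = 12)
H(Z, d) = 5 (H(Z, d) = (1 + 2)*1 + 2 = 3*1 + 2 = 3 + 2 = 5)
F(o) = 13/4 (F(o) = -1 + (12 + 5)/4 = -1 + (¼)*17 = -1 + 17/4 = 13/4)
-11734 + F((-81 - 56)/(13 - 95)) = -11734 + 13/4 = -46923/4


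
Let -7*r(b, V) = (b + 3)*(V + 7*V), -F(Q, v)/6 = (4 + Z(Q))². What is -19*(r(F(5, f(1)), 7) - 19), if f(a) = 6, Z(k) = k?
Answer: -73055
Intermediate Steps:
F(Q, v) = -6*(4 + Q)²
r(b, V) = -8*V*(3 + b)/7 (r(b, V) = -(b + 3)*(V + 7*V)/7 = -(3 + b)*8*V/7 = -8*V*(3 + b)/7)
-19*(r(F(5, f(1)), 7) - 19) = -19*(-8/7*7*(3 - 6*(4 + 5)²) - 19) = -19*(-8/7*7*(3 - 6*9²) - 19) = -19*(-8/7*7*(3 - 6*81) - 19) = -19*(-8/7*7*(3 - 486) - 19) = -19*(-8/7*7*(-483) - 19) = -19*(3864 - 19) = -19*3845 = -73055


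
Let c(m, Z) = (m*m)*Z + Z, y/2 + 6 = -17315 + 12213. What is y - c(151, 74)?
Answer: -1697564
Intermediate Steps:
y = -10216 (y = -12 + 2*(-17315 + 12213) = -12 + 2*(-5102) = -12 - 10204 = -10216)
c(m, Z) = Z + Z*m² (c(m, Z) = m²*Z + Z = Z*m² + Z = Z + Z*m²)
y - c(151, 74) = -10216 - 74*(1 + 151²) = -10216 - 74*(1 + 22801) = -10216 - 74*22802 = -10216 - 1*1687348 = -10216 - 1687348 = -1697564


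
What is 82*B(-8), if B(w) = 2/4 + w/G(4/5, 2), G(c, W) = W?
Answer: -287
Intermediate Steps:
B(w) = 1/2 + w/2 (B(w) = 2/4 + w/2 = 2*(1/4) + w*(1/2) = 1/2 + w/2)
82*B(-8) = 82*(1/2 + (1/2)*(-8)) = 82*(1/2 - 4) = 82*(-7/2) = -287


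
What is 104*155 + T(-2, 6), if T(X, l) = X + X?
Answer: 16116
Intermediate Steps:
T(X, l) = 2*X
104*155 + T(-2, 6) = 104*155 + 2*(-2) = 16120 - 4 = 16116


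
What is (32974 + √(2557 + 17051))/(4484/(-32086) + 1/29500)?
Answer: -15605555519000/66122957 - 946537000*√4902/66122957 ≈ -2.3701e+5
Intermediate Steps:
(32974 + √(2557 + 17051))/(4484/(-32086) + 1/29500) = (32974 + √19608)/(4484*(-1/32086) + 1/29500) = (32974 + 2*√4902)/(-2242/16043 + 1/29500) = (32974 + 2*√4902)/(-66122957/473268500) = (32974 + 2*√4902)*(-473268500/66122957) = -15605555519000/66122957 - 946537000*√4902/66122957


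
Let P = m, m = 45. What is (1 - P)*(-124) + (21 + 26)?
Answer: 5503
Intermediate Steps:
P = 45
(1 - P)*(-124) + (21 + 26) = (1 - 1*45)*(-124) + (21 + 26) = (1 - 45)*(-124) + 47 = -44*(-124) + 47 = 5456 + 47 = 5503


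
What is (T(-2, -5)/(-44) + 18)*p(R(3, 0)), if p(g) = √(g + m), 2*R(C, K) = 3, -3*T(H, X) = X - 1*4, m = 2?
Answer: 789*√14/88 ≈ 33.547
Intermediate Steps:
T(H, X) = 4/3 - X/3 (T(H, X) = -(X - 1*4)/3 = -(X - 4)/3 = -(-4 + X)/3 = 4/3 - X/3)
R(C, K) = 3/2 (R(C, K) = (½)*3 = 3/2)
p(g) = √(2 + g) (p(g) = √(g + 2) = √(2 + g))
(T(-2, -5)/(-44) + 18)*p(R(3, 0)) = ((4/3 - ⅓*(-5))/(-44) + 18)*√(2 + 3/2) = ((4/3 + 5/3)*(-1/44) + 18)*√(7/2) = (3*(-1/44) + 18)*(√14/2) = (-3/44 + 18)*(√14/2) = 789*(√14/2)/44 = 789*√14/88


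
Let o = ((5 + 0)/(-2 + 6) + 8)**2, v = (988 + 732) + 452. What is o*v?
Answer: 743367/4 ≈ 1.8584e+5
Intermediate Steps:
v = 2172 (v = 1720 + 452 = 2172)
o = 1369/16 (o = (5/4 + 8)**2 = (37/4)**2 = 1369/16 ≈ 85.563)
o*v = (1369/16)*2172 = 743367/4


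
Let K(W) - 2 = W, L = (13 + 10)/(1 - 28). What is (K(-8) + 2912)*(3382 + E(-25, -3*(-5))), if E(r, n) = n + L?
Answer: 266468576/27 ≈ 9.8692e+6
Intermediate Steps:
L = -23/27 (L = 23/(-27) = 23*(-1/27) = -23/27 ≈ -0.85185)
K(W) = 2 + W
E(r, n) = -23/27 + n (E(r, n) = n - 23/27 = -23/27 + n)
(K(-8) + 2912)*(3382 + E(-25, -3*(-5))) = ((2 - 8) + 2912)*(3382 + (-23/27 - 3*(-5))) = (-6 + 2912)*(3382 + (-23/27 + 15)) = 2906*(3382 + 382/27) = 2906*(91696/27) = 266468576/27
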